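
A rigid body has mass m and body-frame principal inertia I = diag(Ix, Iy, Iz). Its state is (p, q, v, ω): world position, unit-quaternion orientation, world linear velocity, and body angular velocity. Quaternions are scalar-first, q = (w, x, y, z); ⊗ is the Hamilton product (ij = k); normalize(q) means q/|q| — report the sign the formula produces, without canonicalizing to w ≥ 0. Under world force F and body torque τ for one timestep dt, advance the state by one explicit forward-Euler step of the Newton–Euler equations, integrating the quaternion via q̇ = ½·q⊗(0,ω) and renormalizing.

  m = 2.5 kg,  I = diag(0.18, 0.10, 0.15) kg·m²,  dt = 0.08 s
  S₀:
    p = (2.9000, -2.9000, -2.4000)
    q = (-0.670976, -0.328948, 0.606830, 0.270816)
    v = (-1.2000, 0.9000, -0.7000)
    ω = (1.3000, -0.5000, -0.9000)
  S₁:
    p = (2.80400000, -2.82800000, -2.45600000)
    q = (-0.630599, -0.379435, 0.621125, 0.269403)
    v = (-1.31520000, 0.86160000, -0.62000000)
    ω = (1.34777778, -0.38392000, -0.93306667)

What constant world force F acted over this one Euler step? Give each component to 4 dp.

F = (-3.6000, -1.2000, 2.5000)

velocity change Δv = (-0.11520000, -0.03840000, 0.08000000)
m·(v₁−v₀)/dt = (-3.6000, -1.2000, 2.5000)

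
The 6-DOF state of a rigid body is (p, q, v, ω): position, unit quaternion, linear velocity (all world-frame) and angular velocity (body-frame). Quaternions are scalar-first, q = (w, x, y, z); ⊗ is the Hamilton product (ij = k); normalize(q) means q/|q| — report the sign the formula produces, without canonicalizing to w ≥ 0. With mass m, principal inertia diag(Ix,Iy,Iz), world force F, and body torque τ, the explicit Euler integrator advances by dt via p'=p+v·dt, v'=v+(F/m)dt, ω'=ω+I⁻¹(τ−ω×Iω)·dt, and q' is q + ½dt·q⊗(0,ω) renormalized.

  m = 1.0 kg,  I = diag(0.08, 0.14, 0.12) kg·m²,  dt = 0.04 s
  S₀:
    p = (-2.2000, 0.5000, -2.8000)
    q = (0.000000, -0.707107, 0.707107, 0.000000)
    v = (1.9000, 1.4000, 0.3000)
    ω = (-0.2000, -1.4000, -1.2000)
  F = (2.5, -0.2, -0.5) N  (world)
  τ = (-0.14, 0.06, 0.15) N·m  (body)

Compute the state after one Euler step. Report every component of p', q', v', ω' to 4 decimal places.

p' = p + v·dt = (-2.1240, 0.5560, -2.7880)
v' = v + a·dt = (2.0000, 1.3920, 0.2800)
gyro term ω×Iω = (-0.0336, -0.0096, 0.0168)
α = I⁻¹(τ − ω×Iω) = (-1.3300, 0.4971, 1.1100)
ω' = ω + α·dt = (-0.2532, -1.3801, -1.1556)
q⊗(0,ω) = (0.8485284, -0.8485284, -0.8485284, 1.1313712)
updated quaternion q' = (0.0170, -0.7236, 0.6897, 0.0226)

p' = (-2.1240, 0.5560, -2.7880)
q' = (0.0170, -0.7236, 0.6897, 0.0226)
v' = (2.0000, 1.3920, 0.2800)
ω' = (-0.2532, -1.3801, -1.1556)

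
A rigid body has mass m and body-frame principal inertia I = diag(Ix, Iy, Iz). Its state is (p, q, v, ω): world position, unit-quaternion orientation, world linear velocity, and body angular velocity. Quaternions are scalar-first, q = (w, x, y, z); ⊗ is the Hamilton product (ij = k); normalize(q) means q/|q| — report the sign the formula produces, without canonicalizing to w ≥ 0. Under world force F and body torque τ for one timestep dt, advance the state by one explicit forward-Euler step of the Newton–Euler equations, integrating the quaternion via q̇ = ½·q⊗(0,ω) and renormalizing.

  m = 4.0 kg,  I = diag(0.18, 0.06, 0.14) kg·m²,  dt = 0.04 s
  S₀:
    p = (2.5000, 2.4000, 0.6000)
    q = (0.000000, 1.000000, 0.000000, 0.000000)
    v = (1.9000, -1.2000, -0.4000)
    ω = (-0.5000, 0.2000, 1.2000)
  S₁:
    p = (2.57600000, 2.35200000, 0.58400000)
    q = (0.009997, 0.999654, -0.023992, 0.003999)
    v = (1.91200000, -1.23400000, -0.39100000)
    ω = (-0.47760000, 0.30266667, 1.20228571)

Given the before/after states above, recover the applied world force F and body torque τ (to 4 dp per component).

F = (1.2000, -3.4000, 0.9000)
τ = (0.1200, 0.1300, 0.0200)

rate change Δω = (0.02240000, 0.10266667, 0.00228571)
ω₀×(Iω₀) = (0.0192, -0.0240, 0.0120)
τ = I·(Δω/dt) + ω₀×(Iω₀) = (0.1200, 0.1300, 0.0200)
Δv = v₁−v₀ = (0.01200000, -0.03400000, 0.00900000)
applied force F = (1.2000, -3.4000, 0.9000)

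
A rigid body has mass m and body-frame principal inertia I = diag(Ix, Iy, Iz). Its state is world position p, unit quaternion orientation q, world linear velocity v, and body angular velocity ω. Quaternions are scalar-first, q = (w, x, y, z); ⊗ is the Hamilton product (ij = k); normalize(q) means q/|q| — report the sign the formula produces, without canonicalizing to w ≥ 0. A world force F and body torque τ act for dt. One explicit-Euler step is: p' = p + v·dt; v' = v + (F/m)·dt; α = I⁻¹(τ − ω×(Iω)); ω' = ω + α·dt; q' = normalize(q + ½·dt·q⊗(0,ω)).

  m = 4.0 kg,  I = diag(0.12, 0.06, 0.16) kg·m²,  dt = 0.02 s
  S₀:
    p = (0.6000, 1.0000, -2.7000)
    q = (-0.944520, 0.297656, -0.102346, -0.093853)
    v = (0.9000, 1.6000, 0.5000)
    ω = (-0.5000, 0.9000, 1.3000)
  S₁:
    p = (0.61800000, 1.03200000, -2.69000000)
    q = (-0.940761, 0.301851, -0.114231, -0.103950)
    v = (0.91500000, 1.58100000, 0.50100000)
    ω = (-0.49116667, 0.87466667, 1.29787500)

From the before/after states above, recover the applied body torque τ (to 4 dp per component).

τ = (0.1700, -0.0500, 0.0100)

Δω = ω₁−ω₀ = (0.00883333, -0.02533333, -0.00212500)
precession coupling = (0.1170, 0.0260, 0.0270)
applied torque τ = (0.1700, -0.0500, 0.0100)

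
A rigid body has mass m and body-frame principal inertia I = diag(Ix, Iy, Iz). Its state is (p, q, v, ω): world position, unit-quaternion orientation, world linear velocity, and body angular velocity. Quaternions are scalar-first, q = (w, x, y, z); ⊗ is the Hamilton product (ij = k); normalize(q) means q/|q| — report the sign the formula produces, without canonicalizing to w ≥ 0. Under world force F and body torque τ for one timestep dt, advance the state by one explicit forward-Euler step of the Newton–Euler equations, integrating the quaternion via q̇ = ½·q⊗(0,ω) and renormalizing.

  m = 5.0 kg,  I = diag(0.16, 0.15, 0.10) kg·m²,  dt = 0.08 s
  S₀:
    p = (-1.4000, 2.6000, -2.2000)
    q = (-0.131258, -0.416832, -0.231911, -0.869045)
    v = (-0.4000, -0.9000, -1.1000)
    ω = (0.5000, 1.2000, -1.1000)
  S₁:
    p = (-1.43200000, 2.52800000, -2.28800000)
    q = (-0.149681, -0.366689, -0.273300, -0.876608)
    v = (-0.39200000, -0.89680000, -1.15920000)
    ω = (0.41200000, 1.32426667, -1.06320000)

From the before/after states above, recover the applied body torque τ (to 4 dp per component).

τ = (-0.1100, 0.2000, 0.0400)

ω₁ − ω₀ = (-0.08800000, 0.12426667, 0.03680000)
gyro term ω₀×Iω₀ = (0.0660, -0.0330, -0.0060)
applied torque τ = (-0.1100, 0.2000, 0.0400)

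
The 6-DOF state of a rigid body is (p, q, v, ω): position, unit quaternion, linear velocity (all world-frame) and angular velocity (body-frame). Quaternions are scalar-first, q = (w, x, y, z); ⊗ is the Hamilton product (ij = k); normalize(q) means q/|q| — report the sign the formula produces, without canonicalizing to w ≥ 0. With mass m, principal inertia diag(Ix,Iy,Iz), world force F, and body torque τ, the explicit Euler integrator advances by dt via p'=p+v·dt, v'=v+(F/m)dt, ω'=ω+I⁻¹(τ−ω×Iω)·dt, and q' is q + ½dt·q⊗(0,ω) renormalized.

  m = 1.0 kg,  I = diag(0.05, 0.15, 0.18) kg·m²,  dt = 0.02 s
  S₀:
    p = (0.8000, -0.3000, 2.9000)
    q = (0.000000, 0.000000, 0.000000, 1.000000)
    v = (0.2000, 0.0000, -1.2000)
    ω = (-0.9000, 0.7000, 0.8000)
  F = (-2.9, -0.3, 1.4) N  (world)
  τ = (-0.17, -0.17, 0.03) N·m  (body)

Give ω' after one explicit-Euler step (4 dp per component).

precession coupling ω×(Iω) = (0.0168, 0.0936, -0.0630)
(τ − ω×Iω)/I = (-3.7360, -1.7573, 0.5167)
new body rate ω' = (-0.9747, 0.6649, 0.8103)

ω' = (-0.9747, 0.6649, 0.8103)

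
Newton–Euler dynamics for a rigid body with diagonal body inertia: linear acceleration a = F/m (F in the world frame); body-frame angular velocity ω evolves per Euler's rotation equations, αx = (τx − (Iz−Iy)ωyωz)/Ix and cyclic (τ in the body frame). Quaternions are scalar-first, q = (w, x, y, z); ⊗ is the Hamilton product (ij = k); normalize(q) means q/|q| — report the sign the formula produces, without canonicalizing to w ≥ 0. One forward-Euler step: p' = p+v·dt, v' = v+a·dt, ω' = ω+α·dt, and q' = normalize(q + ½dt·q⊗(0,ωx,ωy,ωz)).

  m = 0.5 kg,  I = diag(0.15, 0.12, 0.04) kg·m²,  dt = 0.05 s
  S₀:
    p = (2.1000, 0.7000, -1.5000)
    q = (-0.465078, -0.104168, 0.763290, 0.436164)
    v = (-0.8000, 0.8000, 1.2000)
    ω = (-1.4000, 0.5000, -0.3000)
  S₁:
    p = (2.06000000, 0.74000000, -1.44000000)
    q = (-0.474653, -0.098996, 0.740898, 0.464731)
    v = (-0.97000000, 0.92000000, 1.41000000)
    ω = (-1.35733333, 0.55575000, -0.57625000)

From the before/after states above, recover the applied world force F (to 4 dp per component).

F = (-1.7000, 1.2000, 2.1000)

v₁ − v₀ = (-0.17000000, 0.12000000, 0.21000000)
F = m·Δv/dt = (-1.7000, 1.2000, 2.1000)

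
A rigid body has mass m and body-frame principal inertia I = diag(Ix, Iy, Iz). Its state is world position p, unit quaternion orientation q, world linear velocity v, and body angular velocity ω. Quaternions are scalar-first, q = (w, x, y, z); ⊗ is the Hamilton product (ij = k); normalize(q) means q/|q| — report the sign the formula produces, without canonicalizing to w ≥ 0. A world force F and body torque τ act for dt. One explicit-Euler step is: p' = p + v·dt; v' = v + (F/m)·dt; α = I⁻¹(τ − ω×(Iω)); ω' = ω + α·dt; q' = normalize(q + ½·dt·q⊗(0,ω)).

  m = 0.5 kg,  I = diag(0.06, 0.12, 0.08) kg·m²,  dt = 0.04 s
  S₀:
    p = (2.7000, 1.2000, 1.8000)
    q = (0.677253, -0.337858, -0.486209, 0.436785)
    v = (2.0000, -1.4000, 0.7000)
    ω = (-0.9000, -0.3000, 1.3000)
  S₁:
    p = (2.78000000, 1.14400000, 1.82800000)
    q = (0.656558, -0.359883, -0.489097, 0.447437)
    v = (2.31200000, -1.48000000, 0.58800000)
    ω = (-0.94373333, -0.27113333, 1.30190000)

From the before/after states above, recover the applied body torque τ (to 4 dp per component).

τ = (-0.0500, 0.1100, 0.0200)

ω₁ − ω₀ = (-0.04373333, 0.02886667, 0.00190000)
gyro term ω₀×Iω₀ = (0.0156, 0.0234, 0.0162)
I·α + gyro = (-0.0500, 0.1100, 0.0200)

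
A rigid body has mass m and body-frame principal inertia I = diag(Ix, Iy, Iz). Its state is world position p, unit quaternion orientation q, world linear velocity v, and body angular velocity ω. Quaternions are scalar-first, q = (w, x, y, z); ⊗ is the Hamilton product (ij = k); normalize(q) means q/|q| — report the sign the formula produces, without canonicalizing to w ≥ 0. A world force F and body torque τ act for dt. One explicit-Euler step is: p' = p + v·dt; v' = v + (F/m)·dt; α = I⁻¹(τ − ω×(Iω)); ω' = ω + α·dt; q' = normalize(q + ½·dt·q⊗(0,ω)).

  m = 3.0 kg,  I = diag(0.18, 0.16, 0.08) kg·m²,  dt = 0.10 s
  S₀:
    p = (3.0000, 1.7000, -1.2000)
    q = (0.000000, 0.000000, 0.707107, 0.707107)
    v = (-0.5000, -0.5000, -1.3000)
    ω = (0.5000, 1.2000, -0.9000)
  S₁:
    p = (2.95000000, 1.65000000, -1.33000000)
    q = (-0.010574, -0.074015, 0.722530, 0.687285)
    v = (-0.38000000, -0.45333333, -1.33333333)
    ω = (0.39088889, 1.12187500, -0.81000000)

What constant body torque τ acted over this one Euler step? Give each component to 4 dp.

ω₁ − ω₀ = (-0.10911111, -0.07812500, 0.09000000)
applied torque τ = (-0.1100, -0.1700, 0.0600)

τ = (-0.1100, -0.1700, 0.0600)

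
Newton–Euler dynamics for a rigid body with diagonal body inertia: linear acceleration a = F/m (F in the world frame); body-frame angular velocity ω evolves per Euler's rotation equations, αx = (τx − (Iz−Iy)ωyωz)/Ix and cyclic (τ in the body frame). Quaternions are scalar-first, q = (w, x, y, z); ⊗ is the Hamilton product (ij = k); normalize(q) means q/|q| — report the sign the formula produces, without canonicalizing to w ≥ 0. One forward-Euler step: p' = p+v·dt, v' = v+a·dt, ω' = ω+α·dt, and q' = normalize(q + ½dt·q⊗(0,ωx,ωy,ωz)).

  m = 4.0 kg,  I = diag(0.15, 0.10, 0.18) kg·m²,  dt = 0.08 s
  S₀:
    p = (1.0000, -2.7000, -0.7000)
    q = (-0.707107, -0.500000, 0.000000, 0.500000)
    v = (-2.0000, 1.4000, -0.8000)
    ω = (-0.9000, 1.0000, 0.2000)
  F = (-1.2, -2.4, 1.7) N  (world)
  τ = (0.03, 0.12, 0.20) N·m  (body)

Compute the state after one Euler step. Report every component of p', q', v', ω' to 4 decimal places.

p' = (0.8400, -2.5880, -0.7640)
q' = (-0.7280, -0.4938, -0.0422, 0.4736)
v' = (-2.0240, 1.3520, -0.7660)
ω' = (-0.8925, 1.0917, 0.2689)

angular accel α = (0.0933, 1.1460, 0.8611)
new body rate ω' = (-0.8925, 1.0917, 0.2689)
Hamilton product q⊗(0,ω) = (-0.5500000, 0.1363963, -1.0571070, -0.6414214)
updated quaternion q' = (-0.7280, -0.4938, -0.0422, 0.4736)
a = F/m = (-0.3000, -0.6000, 0.4250)
new position p' = (0.8400, -2.5880, -0.7640)
new velocity v' = (-2.0240, 1.3520, -0.7660)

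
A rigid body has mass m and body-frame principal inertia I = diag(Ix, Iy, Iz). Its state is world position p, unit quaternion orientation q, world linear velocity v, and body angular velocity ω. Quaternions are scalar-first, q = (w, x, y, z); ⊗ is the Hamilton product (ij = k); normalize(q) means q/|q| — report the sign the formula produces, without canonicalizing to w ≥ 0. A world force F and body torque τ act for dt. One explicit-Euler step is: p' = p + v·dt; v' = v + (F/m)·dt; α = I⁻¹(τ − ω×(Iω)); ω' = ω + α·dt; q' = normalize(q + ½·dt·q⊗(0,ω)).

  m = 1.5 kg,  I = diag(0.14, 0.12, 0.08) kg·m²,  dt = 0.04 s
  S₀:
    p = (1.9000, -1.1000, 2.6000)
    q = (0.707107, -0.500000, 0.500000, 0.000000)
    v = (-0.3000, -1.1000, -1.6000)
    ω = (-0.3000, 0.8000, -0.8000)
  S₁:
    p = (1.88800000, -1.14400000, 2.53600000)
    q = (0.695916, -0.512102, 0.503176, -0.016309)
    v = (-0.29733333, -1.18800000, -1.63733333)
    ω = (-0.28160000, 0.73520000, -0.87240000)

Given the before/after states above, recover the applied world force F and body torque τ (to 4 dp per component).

v₁ − v₀ = (0.00266667, -0.08800000, -0.03733333)
m·(v₁−v₀)/dt = (0.1000, -3.3000, -1.4000)
Δω = ω₁−ω₀ = (0.01840000, -0.06480000, -0.07240000)
ω₀×(Iω₀) = (0.0256, 0.0144, 0.0048)
τ = I·(Δω/dt) + ω₀×(Iω₀) = (0.0900, -0.1800, -0.1400)

F = (0.1000, -3.3000, -1.4000)
τ = (0.0900, -0.1800, -0.1400)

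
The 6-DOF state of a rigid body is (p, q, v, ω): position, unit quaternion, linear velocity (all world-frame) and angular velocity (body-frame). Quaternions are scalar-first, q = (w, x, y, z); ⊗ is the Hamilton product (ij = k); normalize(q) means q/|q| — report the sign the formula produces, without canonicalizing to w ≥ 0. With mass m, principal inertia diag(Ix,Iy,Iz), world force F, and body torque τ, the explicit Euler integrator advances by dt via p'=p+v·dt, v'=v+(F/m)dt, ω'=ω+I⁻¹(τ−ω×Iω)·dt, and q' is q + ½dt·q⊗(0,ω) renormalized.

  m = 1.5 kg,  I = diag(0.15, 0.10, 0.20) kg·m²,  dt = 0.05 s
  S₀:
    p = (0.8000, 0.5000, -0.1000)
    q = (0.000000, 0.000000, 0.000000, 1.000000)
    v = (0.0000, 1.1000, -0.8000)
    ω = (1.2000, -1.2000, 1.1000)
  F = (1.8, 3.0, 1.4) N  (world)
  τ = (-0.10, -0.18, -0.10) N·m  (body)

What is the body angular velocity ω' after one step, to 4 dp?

ω' = (1.2107, -1.2570, 1.0570)

precession coupling ω×(Iω) = (-0.1320, -0.0660, 0.0720)
α = I⁻¹(τ − ω×Iω) = (0.2133, -1.1400, -0.8600)
ω' = ω + α·dt = (1.2107, -1.2570, 1.0570)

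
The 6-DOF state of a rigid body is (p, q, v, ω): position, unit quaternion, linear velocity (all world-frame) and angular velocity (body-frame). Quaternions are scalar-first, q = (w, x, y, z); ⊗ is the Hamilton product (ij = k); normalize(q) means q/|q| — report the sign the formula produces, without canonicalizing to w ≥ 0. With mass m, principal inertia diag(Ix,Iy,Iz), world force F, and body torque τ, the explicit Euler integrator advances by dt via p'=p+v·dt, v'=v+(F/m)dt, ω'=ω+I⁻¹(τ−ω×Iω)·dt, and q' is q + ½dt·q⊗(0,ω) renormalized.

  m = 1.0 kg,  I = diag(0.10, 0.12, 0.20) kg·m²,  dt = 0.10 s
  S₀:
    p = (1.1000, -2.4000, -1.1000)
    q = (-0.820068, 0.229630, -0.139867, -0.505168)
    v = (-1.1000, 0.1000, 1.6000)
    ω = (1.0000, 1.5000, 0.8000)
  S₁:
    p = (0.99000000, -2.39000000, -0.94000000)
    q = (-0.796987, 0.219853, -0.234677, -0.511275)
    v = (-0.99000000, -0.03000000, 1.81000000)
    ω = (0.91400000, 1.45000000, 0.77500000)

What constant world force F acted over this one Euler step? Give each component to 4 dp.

F = (1.1000, -1.3000, 2.1000)

velocity change Δv = (0.11000000, -0.13000000, 0.21000000)
F = m·Δv/dt = (1.1000, -1.3000, 2.1000)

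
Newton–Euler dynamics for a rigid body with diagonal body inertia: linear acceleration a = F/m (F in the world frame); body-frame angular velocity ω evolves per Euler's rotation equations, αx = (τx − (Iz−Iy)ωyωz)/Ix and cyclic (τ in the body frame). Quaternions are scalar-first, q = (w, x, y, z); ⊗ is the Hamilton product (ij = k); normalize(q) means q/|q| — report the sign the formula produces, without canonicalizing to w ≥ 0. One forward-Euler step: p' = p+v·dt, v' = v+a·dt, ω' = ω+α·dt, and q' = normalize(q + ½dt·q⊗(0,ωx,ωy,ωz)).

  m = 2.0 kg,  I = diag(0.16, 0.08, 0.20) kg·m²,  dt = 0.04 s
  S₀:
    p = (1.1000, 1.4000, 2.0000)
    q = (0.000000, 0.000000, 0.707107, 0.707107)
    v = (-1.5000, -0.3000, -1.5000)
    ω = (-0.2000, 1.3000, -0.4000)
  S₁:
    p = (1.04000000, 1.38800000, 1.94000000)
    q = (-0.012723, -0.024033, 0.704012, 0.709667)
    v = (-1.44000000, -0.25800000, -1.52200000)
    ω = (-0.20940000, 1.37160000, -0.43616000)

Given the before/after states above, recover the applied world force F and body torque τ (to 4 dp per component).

F = (3.0000, 2.1000, -1.1000)
τ = (-0.1000, 0.1400, -0.1600)

ω₁ − ω₀ = (-0.00940000, 0.07160000, -0.03616000)
I·α + gyro = (-0.1000, 0.1400, -0.1600)
Δv = v₁−v₀ = (0.06000000, 0.04200000, -0.02200000)
F = m·Δv/dt = (3.0000, 2.1000, -1.1000)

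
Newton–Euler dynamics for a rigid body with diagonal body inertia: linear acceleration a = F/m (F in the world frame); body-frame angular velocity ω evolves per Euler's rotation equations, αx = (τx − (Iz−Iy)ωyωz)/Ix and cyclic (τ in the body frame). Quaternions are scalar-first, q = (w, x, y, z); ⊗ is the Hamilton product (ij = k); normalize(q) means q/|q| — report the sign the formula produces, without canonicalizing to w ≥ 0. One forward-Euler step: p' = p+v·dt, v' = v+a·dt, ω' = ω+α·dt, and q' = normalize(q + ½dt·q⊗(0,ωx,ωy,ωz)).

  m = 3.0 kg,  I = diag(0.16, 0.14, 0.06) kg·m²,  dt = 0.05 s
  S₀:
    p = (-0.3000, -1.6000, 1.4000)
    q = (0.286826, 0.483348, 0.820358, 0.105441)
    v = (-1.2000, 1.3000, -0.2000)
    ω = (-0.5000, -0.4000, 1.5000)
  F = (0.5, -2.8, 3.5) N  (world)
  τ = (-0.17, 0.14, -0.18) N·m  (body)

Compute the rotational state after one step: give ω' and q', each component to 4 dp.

(τ − ω×Iω)/I = (-1.3625, 1.5357, -2.9333)
ω + α·dt = (-0.5681, -0.3232, 1.3533)
q⊗(0,ω) = (0.4116557, 1.1293004, -0.8924729, 0.6470788)
q' = normalize(q + ½dt·q⊗(0,ω)) = (0.2969, 0.5112, 0.7974, 0.1215)

ω' = (-0.5681, -0.3232, 1.3533)
q' = (0.2969, 0.5112, 0.7974, 0.1215)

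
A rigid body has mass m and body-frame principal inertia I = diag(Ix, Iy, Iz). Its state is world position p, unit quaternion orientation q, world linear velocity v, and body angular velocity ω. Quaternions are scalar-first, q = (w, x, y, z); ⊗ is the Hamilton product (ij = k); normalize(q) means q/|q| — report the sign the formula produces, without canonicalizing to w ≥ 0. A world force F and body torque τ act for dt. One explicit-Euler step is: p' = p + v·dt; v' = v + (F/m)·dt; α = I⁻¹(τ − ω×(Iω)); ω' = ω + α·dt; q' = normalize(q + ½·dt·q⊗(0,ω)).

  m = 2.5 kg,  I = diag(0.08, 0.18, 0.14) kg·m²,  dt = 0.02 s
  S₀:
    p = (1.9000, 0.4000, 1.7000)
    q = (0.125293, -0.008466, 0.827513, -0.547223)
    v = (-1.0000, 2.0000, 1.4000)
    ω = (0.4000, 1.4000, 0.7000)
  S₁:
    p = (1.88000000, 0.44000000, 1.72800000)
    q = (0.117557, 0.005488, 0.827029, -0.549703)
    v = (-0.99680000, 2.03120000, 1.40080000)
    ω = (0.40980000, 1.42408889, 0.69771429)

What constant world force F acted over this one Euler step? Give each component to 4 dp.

v₁ − v₀ = (0.00320000, 0.03120000, 0.00080000)
F = m·Δv/dt = (0.4000, 3.9000, 0.1000)

F = (0.4000, 3.9000, 0.1000)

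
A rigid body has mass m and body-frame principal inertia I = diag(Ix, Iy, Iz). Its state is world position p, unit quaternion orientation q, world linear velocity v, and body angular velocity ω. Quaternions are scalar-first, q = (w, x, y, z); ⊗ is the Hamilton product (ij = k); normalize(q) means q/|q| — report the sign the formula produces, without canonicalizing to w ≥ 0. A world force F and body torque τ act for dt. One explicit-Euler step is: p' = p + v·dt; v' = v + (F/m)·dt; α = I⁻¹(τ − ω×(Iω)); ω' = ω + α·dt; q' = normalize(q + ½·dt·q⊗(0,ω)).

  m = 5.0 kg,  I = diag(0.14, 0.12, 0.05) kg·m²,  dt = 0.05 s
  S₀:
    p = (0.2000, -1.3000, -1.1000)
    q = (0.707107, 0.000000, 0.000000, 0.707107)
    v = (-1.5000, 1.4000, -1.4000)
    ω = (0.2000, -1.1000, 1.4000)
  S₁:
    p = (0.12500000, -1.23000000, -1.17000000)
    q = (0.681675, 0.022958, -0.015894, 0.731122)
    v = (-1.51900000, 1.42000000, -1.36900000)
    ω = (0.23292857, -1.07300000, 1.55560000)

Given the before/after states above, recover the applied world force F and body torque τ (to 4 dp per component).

ω₁ − ω₀ = (0.03292857, 0.02700000, 0.15560000)
precession coupling = (0.1078, 0.0252, 0.0044)
τ = I·(Δω/dt) + ω₀×(Iω₀) = (0.2000, 0.0900, 0.1600)
velocity change Δv = (-0.01900000, 0.02000000, 0.03100000)
m·(v₁−v₀)/dt = (-1.9000, 2.0000, 3.1000)

F = (-1.9000, 2.0000, 3.1000)
τ = (0.2000, 0.0900, 0.1600)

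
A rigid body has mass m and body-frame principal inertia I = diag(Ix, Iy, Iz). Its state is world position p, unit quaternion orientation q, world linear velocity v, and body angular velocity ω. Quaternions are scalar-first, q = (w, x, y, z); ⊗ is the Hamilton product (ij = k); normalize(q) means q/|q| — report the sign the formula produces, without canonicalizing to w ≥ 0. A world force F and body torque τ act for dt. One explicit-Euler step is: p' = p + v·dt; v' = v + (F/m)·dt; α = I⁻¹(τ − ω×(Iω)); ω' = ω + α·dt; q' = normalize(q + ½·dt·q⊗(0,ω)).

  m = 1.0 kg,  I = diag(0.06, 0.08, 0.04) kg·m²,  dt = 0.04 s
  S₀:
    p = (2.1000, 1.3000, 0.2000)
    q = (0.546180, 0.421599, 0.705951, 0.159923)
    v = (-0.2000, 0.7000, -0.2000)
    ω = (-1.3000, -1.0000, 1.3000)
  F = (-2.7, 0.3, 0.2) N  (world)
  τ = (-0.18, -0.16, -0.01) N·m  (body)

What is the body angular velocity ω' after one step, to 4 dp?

angular accel α = (-3.8667, -1.5775, -0.9000)
new body rate ω' = (-1.4547, -1.0631, 1.2640)

ω' = (-1.4547, -1.0631, 1.2640)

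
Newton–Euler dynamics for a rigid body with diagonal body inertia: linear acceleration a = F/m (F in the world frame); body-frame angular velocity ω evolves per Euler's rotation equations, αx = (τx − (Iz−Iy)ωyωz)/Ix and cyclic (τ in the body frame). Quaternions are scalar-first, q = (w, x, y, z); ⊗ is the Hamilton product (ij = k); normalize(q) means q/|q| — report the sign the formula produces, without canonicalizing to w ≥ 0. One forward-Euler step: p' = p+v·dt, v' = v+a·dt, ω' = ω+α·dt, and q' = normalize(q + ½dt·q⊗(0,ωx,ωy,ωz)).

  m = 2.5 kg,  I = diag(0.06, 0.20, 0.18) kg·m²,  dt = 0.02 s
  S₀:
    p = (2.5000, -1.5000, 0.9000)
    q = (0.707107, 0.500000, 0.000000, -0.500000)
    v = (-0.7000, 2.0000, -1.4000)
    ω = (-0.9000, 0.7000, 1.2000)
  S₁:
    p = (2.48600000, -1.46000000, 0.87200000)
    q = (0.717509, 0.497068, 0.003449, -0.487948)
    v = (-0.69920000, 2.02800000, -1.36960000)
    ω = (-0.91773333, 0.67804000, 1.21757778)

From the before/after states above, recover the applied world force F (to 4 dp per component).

F = (0.1000, 3.5000, 3.8000)

v₁ − v₀ = (0.00080000, 0.02800000, 0.03040000)
applied force F = (0.1000, 3.5000, 3.8000)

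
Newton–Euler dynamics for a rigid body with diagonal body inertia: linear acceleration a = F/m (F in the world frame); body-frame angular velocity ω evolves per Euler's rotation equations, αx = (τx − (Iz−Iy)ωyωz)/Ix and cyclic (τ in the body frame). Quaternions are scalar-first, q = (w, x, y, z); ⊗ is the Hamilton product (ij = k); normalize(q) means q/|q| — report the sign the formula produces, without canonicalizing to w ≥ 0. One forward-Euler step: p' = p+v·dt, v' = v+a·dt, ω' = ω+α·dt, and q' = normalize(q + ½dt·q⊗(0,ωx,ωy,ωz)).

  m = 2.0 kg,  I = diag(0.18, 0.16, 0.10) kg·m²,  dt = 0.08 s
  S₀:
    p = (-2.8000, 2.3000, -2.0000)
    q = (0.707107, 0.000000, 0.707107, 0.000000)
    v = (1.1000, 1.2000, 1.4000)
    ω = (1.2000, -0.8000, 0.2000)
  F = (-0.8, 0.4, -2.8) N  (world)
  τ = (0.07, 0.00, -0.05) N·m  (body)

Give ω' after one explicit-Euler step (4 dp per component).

ω' = (1.2268, -0.8096, 0.1446)

gyro term ω×Iω = (0.0096, 0.0192, 0.0192)
(τ − ω×Iω)/I = (0.3356, -0.1200, -0.6920)
ω' = ω + α·dt = (1.2268, -0.8096, 0.1446)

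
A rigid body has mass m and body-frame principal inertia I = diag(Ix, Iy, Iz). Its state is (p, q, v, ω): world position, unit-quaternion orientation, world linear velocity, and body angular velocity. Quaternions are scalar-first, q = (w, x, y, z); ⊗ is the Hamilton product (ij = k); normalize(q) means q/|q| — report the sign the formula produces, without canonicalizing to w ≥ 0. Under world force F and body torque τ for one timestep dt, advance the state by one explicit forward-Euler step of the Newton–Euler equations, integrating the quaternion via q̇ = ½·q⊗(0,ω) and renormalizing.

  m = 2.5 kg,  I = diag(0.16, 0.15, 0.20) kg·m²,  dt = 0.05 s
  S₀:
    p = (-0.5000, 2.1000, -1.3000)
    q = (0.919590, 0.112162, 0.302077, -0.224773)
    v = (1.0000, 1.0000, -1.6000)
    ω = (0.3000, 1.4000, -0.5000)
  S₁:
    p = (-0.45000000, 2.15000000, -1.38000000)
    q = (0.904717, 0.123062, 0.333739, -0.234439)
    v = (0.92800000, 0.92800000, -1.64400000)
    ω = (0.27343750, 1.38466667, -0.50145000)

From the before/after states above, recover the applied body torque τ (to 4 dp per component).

τ = (-0.1200, -0.0400, -0.0100)

rate change Δω = (-0.02656250, -0.01533333, -0.00145000)
gyro term ω₀×Iω₀ = (-0.0350, 0.0060, -0.0042)
τ = I·(Δω/dt) + ω₀×(Iω₀) = (-0.1200, -0.0400, -0.0100)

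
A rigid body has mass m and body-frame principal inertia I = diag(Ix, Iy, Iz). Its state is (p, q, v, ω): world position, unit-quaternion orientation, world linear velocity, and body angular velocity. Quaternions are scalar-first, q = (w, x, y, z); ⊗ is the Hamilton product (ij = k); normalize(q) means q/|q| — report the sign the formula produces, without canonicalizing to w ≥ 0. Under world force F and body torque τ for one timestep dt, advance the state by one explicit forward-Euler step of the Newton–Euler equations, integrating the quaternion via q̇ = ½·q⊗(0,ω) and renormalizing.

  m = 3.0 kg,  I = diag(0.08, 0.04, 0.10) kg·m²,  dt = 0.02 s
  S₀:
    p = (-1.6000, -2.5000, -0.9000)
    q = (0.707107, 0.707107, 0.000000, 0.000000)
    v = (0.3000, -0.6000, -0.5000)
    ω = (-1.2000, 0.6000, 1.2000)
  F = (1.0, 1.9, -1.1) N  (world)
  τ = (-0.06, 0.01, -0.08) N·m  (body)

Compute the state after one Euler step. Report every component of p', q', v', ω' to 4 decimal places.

a = (0.3333, 0.6333, -0.3667)
p + v·dt = (-1.5940, -2.5120, -0.9100)
v + (F/m)dt = (0.3067, -0.5873, -0.5073)
gyro term ω×Iω = (0.0432, 0.0288, 0.0288)
angular accel α = (-1.2900, -0.4700, -1.0880)
new body rate ω' = (-1.2258, 0.5906, 1.1782)
2q̇ = q⊗(0,ω) = (0.8485284, -0.8485284, -0.4242642, 1.2727926)
updated quaternion q' = (0.7155, 0.6985, -0.0042, 0.0127)

p' = (-1.5940, -2.5120, -0.9100)
q' = (0.7155, 0.6985, -0.0042, 0.0127)
v' = (0.3067, -0.5873, -0.5073)
ω' = (-1.2258, 0.5906, 1.1782)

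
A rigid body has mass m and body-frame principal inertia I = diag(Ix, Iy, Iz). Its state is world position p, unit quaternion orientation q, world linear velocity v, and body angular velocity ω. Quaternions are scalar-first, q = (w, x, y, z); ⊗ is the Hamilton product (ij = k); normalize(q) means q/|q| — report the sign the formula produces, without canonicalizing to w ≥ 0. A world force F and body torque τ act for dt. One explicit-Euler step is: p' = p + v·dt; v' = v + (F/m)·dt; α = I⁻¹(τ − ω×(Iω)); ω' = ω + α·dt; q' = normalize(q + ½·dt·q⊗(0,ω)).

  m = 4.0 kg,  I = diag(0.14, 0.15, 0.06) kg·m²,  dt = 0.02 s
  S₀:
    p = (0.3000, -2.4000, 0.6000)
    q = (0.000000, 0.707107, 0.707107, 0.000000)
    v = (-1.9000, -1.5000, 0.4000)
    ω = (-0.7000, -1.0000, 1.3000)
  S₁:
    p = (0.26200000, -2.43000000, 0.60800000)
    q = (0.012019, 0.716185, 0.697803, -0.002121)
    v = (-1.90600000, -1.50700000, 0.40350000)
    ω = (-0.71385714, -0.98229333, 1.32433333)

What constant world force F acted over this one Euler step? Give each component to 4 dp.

v₁ − v₀ = (-0.00600000, -0.00700000, 0.00350000)
applied force F = (-1.2000, -1.4000, 0.7000)

F = (-1.2000, -1.4000, 0.7000)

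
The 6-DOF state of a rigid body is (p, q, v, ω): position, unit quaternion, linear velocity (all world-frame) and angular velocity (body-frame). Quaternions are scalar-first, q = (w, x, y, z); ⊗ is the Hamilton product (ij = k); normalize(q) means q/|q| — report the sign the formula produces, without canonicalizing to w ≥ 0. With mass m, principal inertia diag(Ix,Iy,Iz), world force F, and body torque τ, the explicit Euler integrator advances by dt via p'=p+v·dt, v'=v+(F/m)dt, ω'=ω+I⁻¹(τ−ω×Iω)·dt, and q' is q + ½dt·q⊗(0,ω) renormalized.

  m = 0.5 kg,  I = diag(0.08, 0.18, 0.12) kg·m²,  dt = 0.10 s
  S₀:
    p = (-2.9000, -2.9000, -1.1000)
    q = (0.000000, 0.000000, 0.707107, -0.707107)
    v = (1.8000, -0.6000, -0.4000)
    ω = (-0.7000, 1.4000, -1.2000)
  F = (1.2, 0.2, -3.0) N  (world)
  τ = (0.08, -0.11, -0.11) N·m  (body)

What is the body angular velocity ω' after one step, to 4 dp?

precession coupling ω×(Iω) = (0.1008, -0.0336, -0.0980)
(τ − ω×Iω)/I = (-0.2600, -0.4244, -0.1000)
new body rate ω' = (-0.7260, 1.3576, -1.2100)

ω' = (-0.7260, 1.3576, -1.2100)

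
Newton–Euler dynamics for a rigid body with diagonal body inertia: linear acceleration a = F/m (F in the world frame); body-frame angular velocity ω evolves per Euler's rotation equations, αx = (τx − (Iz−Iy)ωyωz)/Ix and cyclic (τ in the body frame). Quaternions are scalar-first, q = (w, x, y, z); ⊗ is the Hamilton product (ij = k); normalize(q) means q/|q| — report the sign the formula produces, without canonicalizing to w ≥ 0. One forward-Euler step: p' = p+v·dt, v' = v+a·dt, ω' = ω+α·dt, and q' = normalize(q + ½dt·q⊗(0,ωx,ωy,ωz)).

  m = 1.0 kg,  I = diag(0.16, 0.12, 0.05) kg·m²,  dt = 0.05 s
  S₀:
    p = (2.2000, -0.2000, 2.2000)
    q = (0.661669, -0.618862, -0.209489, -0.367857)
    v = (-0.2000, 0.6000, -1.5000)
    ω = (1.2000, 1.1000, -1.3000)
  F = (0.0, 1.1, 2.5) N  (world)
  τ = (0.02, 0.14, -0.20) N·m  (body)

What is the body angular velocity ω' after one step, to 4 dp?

ω' = (1.1750, 1.2298, -1.4472)

precession coupling ω×(Iω) = (0.1001, -0.1716, -0.0528)
angular accel α = (-0.5006, 2.5967, -2.9440)
new body rate ω' = (1.1750, 1.2298, -1.4472)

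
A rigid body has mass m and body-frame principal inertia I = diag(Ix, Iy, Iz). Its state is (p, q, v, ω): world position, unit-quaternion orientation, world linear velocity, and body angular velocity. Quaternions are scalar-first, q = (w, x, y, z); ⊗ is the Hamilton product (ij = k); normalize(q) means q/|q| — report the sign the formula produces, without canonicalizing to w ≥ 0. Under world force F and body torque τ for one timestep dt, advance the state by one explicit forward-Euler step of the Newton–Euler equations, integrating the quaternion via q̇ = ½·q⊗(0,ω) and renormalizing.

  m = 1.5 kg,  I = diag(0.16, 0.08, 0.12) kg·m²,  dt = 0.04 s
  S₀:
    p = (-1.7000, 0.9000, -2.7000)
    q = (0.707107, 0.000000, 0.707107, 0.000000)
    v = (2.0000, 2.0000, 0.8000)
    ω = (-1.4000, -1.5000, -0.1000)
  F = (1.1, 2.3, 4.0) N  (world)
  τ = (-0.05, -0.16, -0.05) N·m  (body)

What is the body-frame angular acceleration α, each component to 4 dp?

α = (-0.3500, -2.0700, 0.9833)

ω×(Iω) gyroscopic = (0.0060, 0.0056, -0.1680)
α = I⁻¹(τ − ω×Iω) = (-0.3500, -2.0700, 0.9833)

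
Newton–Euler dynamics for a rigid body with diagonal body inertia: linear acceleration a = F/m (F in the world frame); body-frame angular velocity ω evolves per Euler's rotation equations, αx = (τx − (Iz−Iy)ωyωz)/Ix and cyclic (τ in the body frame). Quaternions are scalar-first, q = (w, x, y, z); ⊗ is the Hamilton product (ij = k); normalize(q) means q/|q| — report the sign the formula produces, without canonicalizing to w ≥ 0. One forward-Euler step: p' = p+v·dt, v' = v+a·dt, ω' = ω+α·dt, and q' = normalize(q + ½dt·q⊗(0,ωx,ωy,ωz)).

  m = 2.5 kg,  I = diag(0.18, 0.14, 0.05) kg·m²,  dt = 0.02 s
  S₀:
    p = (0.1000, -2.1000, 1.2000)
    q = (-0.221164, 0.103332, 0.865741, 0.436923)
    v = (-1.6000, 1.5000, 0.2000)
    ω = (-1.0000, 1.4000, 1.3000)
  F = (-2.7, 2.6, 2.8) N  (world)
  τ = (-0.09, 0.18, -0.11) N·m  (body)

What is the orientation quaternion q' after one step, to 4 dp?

q' = (-0.2379, 0.1107, 0.8567, 0.4440)

q⊗(0,ω) = (-1.6767053, 0.7349351, -0.8808842, 0.7228926)
q' = normalize(q + ½dt·q⊗(0,ω)) = (-0.2379, 0.1107, 0.8567, 0.4440)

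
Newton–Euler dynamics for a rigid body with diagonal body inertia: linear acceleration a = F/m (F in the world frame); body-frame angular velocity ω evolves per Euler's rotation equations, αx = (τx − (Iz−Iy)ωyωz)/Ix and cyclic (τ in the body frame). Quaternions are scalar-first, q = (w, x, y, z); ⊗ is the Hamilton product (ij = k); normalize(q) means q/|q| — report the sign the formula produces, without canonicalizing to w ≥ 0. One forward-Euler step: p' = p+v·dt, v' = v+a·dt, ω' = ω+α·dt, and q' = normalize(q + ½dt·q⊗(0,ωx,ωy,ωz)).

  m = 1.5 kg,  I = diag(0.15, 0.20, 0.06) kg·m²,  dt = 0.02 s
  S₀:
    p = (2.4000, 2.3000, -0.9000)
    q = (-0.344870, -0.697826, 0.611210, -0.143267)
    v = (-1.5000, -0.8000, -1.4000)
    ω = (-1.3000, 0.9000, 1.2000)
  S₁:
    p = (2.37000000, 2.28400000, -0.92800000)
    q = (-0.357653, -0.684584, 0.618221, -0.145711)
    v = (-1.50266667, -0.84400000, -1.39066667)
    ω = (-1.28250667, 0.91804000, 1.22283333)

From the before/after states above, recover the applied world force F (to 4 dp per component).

F = (-0.2000, -3.3000, 0.7000)

v₁ − v₀ = (-0.00266667, -0.04400000, 0.00933333)
applied force F = (-0.2000, -3.3000, 0.7000)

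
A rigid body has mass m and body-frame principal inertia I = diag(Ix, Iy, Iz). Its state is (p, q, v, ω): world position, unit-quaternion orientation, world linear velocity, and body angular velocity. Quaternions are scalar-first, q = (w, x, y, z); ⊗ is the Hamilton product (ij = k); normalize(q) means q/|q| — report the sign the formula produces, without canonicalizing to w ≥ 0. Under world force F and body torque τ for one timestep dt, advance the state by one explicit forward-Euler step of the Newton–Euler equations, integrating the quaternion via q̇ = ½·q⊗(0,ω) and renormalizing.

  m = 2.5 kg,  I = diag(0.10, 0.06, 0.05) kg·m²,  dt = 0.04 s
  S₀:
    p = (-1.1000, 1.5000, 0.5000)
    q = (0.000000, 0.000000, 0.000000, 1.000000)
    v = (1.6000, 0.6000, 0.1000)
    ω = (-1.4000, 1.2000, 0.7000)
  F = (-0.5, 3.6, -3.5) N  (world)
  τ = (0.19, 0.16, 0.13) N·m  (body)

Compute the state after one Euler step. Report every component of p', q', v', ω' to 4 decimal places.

p' = (-1.0360, 1.5240, 0.5040)
q' = (-0.0140, -0.0240, -0.0280, 0.9992)
v' = (1.5920, 0.6576, 0.0440)
ω' = (-1.3206, 1.3393, 0.7502)

linear accel F/m = (-0.2000, 1.4400, -1.4000)
p' = p + v·dt = (-1.0360, 1.5240, 0.5040)
v + (F/m)dt = (1.5920, 0.6576, 0.0440)
α = I⁻¹(τ − ω×Iω) = (1.9840, 3.4833, 1.2560)
ω' = ω + α·dt = (-1.3206, 1.3393, 0.7502)
2q̇ = q⊗(0,ω) = (-0.7000000, -1.2000000, -1.4000000, 0.0000000)
q + ½dt·q⊗(0,ω), renormalized = (-0.0140, -0.0240, -0.0280, 0.9992)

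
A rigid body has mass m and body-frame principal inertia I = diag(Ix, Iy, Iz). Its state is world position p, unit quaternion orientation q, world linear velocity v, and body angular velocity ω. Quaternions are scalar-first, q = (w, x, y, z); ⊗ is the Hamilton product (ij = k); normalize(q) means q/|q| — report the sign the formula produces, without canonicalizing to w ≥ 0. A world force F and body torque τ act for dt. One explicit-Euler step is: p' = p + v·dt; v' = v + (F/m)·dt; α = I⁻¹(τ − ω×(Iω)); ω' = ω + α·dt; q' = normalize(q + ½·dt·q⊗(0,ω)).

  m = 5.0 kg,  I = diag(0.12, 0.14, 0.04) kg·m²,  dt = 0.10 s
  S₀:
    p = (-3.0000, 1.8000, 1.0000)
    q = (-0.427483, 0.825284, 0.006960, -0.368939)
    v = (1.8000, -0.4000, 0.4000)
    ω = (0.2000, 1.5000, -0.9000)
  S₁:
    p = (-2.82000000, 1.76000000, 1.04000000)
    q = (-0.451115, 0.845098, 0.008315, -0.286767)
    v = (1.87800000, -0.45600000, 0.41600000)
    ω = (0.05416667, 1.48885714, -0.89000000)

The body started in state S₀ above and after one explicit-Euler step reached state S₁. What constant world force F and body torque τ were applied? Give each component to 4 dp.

ω₁ − ω₀ = (-0.14583333, -0.01114286, 0.01000000)
gyro term ω₀×Iω₀ = (0.1350, -0.0144, 0.0060)
τ = I·(Δω/dt) + ω₀×(Iω₀) = (-0.0400, -0.0300, 0.0100)
Δv = v₁−v₀ = (0.07800000, -0.05600000, 0.01600000)
m·(v₁−v₀)/dt = (3.9000, -2.8000, 0.8000)

F = (3.9000, -2.8000, 0.8000)
τ = (-0.0400, -0.0300, 0.0100)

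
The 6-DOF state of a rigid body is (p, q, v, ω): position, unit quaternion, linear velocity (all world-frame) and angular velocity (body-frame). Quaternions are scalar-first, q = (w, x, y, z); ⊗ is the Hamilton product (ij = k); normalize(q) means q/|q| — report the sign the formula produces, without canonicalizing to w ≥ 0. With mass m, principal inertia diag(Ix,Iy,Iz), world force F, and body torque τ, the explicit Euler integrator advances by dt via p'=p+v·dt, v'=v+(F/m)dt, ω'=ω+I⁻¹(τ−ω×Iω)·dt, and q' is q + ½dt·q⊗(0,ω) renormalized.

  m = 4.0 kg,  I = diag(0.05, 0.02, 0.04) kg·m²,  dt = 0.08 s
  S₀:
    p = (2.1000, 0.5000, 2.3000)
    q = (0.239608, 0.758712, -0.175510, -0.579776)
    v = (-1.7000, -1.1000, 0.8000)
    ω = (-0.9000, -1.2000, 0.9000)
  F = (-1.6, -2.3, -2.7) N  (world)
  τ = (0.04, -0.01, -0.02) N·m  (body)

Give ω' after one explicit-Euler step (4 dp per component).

ω' = (-0.8014, -1.2076, 0.9248)

precession coupling ω×(Iω) = (-0.0216, -0.0081, -0.0324)
angular accel α = (1.2320, -0.0950, 0.3100)
ω + α·dt = (-0.8014, -1.2076, 0.9248)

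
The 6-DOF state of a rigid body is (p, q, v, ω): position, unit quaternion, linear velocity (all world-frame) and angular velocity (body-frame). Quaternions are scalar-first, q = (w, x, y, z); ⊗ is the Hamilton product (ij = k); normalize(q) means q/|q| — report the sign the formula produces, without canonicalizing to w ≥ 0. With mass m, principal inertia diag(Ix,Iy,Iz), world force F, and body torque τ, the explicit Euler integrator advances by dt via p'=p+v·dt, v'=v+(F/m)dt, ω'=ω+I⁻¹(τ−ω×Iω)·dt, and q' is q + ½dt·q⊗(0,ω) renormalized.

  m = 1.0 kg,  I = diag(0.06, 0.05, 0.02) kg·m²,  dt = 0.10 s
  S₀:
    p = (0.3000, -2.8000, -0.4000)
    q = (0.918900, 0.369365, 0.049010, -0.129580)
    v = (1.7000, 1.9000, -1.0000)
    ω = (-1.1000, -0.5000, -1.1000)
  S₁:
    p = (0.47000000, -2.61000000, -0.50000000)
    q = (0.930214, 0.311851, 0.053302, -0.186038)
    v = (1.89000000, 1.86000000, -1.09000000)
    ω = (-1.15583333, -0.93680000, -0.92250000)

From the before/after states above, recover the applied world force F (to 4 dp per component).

velocity change Δv = (0.19000000, -0.04000000, -0.09000000)
F = m·Δv/dt = (1.9000, -0.4000, -0.9000)

F = (1.9000, -0.4000, -0.9000)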